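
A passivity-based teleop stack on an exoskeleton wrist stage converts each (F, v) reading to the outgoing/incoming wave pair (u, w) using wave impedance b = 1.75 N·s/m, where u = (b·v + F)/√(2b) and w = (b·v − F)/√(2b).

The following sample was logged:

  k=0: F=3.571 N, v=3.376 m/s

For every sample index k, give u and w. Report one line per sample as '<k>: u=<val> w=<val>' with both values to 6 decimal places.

k=0: b·v=1.75×3.376=5.908000; √(2b)=1.870829; u=(5.908000+3.571)/1.870829=5.066739, w=(5.908000−3.571)/1.870829=1.249179

0: u=5.066739 w=1.249179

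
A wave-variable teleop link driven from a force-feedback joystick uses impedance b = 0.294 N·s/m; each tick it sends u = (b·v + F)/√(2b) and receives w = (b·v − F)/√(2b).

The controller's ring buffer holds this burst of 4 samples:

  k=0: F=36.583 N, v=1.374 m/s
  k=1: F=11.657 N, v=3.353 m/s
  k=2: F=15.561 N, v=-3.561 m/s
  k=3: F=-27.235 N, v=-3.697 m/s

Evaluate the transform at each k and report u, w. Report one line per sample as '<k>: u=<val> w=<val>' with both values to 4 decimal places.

k=0: b·v=0.294×1.374=0.4040; √(2b)=0.7668; u=(0.4040+36.583)/0.7668=48.2347, w=(0.4040−36.583)/0.7668=-47.1811
k=1: b·v=0.294×3.353=0.9858; √(2b)=0.7668; u=(0.9858+11.657)/0.7668=16.4875, w=(0.9858−11.657)/0.7668=-13.9163
k=2: b·v=0.294×(-3.561)=-1.0469; √(2b)=0.7668; u=(-1.0469+15.561)/0.7668=18.9278, w=(-1.0469−15.561)/0.7668=-21.6584
k=3: b·v=0.294×(-3.697)=-1.0869; √(2b)=0.7668; u=(-1.0869+(-27.235))/0.7668=-36.9347, w=(-1.0869−(-27.235))/0.7668=34.0997

0: u=48.2347 w=-47.1811
1: u=16.4875 w=-13.9163
2: u=18.9278 w=-21.6584
3: u=-36.9347 w=34.0997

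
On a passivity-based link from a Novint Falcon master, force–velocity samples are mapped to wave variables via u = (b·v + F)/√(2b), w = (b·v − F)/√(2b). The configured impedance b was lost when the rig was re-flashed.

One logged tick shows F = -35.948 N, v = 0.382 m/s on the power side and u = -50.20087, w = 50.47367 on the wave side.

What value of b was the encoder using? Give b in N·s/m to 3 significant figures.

u + w = 0.27280;  u + w = √(2b)·v, so √(2b) = 0.27280/0.382 = 0.71414.
b = (√(2b))²/2 = 0.50999/2 = 0.25500.
(Check via u − w = 2F/√(2b): u − w = -100.67454, 2F/√(2b) = -100.67548.)

b = 0.255 N·s/m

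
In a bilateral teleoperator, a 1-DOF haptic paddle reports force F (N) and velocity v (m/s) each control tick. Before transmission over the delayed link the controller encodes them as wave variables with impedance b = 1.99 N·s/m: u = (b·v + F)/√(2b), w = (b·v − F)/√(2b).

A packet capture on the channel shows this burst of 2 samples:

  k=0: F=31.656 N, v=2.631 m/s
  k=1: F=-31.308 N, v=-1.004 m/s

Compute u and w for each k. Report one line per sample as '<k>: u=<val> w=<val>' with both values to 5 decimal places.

0: u=18.49213 w=-13.24330
1: u=-16.69477 w=14.69180

k=0: b·v=1.99×2.631=5.23569; √(2b)=1.99499; u=(5.23569+31.656)/1.99499=18.49213, w=(5.23569−31.656)/1.99499=-13.24330
k=1: b·v=1.99×(-1.004)=-1.99796; √(2b)=1.99499; u=(-1.99796+(-31.308))/1.99499=-16.69477, w=(-1.99796−(-31.308))/1.99499=14.69180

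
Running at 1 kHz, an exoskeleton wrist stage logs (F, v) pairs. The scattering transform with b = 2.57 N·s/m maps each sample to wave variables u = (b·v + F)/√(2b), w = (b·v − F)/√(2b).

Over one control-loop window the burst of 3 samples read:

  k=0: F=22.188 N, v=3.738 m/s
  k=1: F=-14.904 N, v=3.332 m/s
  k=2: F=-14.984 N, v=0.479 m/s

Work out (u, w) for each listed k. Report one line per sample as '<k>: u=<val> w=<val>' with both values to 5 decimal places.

k=0: b·v=2.57×3.738=9.60666; √(2b)=2.26716; u=(9.60666+22.188)/2.26716=14.02402, w=(9.60666−22.188)/2.26716=-5.54939
k=1: b·v=2.57×3.332=8.56324; √(2b)=2.26716; u=(8.56324+(-14.904))/2.26716=-2.79679, w=(8.56324−(-14.904))/2.26716=10.35096
k=2: b·v=2.57×0.479=1.23103; √(2b)=2.26716; u=(1.23103+(-14.984))/2.26716=-6.06618, w=(1.23103−(-14.984))/2.26716=7.15214

0: u=14.02402 w=-5.54939
1: u=-2.79679 w=10.35096
2: u=-6.06618 w=7.15214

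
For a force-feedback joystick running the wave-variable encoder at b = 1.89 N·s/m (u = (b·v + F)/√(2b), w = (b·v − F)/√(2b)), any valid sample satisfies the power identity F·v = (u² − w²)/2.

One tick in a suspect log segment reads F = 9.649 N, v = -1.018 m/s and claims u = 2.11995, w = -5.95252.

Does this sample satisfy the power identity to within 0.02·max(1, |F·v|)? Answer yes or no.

no

F·v = 9.649×(-1.018) = -9.82268 W.
(u² − w²)/2 = (4.49419 − 35.43249)/2 = -15.46915 W.
|Δ| = 5.64647;  2% of max(1, |F·v|) = 0.19645.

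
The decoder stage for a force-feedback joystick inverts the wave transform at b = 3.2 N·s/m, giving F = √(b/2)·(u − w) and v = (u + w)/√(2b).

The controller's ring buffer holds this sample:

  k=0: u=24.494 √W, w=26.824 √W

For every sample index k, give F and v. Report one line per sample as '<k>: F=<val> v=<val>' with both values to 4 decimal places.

0: F=-2.9472 v=20.2852

k=0: u−w=-2.3300, u+w=51.3180; √(b/2)=1.2649, √(2b)=2.5298; F=1.2649×(-2.33)=-2.9472, v=51.3180/2.5298=20.2852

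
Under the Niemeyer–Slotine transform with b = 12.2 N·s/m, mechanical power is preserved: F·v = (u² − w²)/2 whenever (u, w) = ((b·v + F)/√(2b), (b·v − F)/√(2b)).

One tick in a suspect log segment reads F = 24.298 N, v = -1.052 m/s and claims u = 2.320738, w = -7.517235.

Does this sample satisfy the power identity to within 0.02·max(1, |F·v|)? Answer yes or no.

yes

F·v = 24.298×(-1.052) = -25.561496 W.
(u² − w²)/2 = (5.385825 − 56.508822)/2 = -25.561499 W.
|Δ| = 0.000003;  2% of max(1, |F·v|) = 0.511230.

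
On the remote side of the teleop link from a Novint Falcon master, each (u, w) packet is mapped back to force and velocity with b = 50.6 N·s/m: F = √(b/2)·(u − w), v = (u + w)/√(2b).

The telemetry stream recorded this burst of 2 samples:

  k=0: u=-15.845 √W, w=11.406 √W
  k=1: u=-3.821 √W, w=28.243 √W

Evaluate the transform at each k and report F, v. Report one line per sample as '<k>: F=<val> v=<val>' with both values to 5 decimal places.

k=0: u−w=-27.25100, u+w=-4.43900; √(b/2)=5.02991, √(2b)=10.05982; F=5.02991×(-27.251)=-137.07009, v=-4.43900/10.05982=-0.44126
k=1: u−w=-32.06400, u+w=24.42200; √(b/2)=5.02991, √(2b)=10.05982; F=5.02991×(-32.064)=-161.27905, v=24.42200/10.05982=2.42768

0: F=-137.07009 v=-0.44126
1: F=-161.27905 v=2.42768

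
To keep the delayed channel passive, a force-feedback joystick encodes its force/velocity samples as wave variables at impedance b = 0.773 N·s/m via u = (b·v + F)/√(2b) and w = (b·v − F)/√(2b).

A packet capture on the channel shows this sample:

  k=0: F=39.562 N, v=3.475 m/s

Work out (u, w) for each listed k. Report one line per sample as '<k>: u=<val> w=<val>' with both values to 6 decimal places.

k=0: b·v=0.773×3.475=2.686175; √(2b)=1.243382; u=(2.686175+39.562)/1.243382=33.978422, w=(2.686175−39.562)/1.243382=-29.657668

0: u=33.978422 w=-29.657668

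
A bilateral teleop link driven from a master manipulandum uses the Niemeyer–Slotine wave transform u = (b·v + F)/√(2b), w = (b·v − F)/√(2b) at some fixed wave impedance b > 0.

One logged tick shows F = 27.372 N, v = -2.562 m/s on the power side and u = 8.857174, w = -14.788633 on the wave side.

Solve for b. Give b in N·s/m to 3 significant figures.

u + w = -5.931459;  u + w = √(2b)·v, so √(2b) = -5.931459/(-2.562) = 2.315167.
b = (√(2b))²/2 = 5.360000/2 = 2.680000.
(Check via u − w = 2F/√(2b): u − w = 23.645807, 2F/√(2b) = 23.645806.)

b = 2.68 N·s/m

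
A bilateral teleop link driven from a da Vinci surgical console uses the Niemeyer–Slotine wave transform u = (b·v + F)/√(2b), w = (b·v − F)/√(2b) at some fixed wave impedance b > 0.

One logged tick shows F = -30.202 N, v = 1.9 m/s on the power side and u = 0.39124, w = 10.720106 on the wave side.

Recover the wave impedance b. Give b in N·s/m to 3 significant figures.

b = 17.1 N·s/m

u + w = 11.111346;  u + w = √(2b)·v, so √(2b) = 11.111346/1.9 = 5.848077.
b = (√(2b))²/2 = 34.200003/2 = 17.100001.
(Check via u − w = 2F/√(2b): u − w = -10.328866, 2F/√(2b) = -10.328866.)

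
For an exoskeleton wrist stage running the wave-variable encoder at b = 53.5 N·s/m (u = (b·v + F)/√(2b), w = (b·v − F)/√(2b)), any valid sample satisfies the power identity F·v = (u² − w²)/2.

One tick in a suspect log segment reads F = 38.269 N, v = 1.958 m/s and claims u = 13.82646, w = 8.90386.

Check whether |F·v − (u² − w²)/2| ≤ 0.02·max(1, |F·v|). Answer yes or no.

no

F·v = 38.269×1.958 = 74.9307 W.
(u² − w²)/2 = (191.1710 − 79.2787)/2 = 55.9461 W.
|Δ| = 18.9846;  2% of max(1, |F·v|) = 1.4986.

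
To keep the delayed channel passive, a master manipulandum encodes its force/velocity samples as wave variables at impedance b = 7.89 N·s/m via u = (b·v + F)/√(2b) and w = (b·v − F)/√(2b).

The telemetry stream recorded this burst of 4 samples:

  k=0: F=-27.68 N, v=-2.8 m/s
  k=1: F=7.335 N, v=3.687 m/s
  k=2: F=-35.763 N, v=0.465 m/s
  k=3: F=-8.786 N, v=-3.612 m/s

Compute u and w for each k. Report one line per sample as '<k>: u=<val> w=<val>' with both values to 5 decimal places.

0: u=-12.52944 w=1.40670
1: u=9.16962 w=5.47664
2: u=-8.07927 w=9.92644
3: u=-9.38592 w=-4.96240

k=0: b·v=7.89×(-2.8)=-22.09200; √(2b)=3.97240; u=(-22.09200+(-27.68))/3.97240=-12.52944, w=(-22.09200−(-27.68))/3.97240=1.40670
k=1: b·v=7.89×3.687=29.09043; √(2b)=3.97240; u=(29.09043+7.335)/3.97240=9.16962, w=(29.09043−7.335)/3.97240=5.47664
k=2: b·v=7.89×0.465=3.66885; √(2b)=3.97240; u=(3.66885+(-35.763))/3.97240=-8.07927, w=(3.66885−(-35.763))/3.97240=9.92644
k=3: b·v=7.89×(-3.612)=-28.49868; √(2b)=3.97240; u=(-28.49868+(-8.786))/3.97240=-9.38592, w=(-28.49868−(-8.786))/3.97240=-4.96240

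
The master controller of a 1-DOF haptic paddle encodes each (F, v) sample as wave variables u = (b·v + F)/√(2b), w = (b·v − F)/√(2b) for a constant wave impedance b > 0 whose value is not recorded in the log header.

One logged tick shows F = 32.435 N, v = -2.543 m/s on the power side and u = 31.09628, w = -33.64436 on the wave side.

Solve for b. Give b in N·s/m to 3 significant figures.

b = 0.502 N·s/m

u + w = -2.54808;  u + w = √(2b)·v, so √(2b) = -2.54808/(-2.543) = 1.00200.
b = (√(2b))²/2 = 1.00400/2 = 0.50200.
(Check via u − w = 2F/√(2b): u − w = 64.74064, 2F/√(2b) = 64.74067.)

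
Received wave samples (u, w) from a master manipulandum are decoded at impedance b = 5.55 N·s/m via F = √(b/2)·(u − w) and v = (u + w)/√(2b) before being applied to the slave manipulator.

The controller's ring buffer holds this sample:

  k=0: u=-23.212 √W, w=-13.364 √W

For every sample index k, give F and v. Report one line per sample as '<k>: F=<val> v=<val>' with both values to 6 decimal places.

k=0: u−w=-9.848000, u+w=-36.576000; √(b/2)=1.665833, √(2b)=3.331666; F=1.665833×(-9.848)=-16.405125, v=-36.576000/3.331666=-10.978291

0: F=-16.405125 v=-10.978291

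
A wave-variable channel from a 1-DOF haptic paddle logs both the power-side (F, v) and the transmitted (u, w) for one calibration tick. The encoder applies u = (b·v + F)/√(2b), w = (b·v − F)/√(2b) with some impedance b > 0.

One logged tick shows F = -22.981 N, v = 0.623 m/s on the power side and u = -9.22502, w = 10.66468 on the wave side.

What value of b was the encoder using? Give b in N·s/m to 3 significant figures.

u + w = 1.4397;  u + w = √(2b)·v, so √(2b) = 1.4397/0.623 = 2.3109.
b = (√(2b))²/2 = 5.3400/2 = 2.6700.
(Check via u − w = 2F/√(2b): u − w = -19.8897, 2F/√(2b) = -19.8896.)

b = 2.67 N·s/m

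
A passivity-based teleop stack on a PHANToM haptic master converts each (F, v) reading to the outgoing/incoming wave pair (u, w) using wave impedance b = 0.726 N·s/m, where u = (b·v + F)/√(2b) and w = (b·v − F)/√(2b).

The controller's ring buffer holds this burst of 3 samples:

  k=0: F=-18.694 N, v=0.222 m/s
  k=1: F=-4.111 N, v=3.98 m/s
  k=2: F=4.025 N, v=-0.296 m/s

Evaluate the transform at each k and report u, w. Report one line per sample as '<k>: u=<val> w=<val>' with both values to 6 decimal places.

k=0: b·v=0.726×0.222=0.161172; √(2b)=1.204990; u=(0.161172+(-18.694))/1.204990=-15.380073, w=(0.161172−(-18.694))/1.204990=15.647580
k=1: b·v=0.726×3.98=2.889480; √(2b)=1.204990; u=(2.889480+(-4.111))/1.204990=-1.013718, w=(2.889480−(-4.111))/1.204990=5.809577
k=2: b·v=0.726×(-0.296)=-0.214896; √(2b)=1.204990; u=(-0.214896+4.025)/1.204990=3.161939, w=(-0.214896−4.025)/1.204990=-3.518616

0: u=-15.380073 w=15.647580
1: u=-1.013718 w=5.809577
2: u=3.161939 w=-3.518616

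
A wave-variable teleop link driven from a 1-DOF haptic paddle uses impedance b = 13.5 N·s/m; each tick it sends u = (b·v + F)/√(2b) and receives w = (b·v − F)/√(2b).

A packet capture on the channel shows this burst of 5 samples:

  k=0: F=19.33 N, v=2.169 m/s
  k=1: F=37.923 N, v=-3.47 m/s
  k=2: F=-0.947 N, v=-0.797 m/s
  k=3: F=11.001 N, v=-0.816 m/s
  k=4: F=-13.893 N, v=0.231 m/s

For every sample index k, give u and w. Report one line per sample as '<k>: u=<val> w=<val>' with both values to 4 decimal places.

0: u=9.3553 w=1.9152
1: u=-1.7170 w=-16.3136
2: u=-2.2529 w=-1.8884
3: u=-0.0029 w=-4.2372
4: u=-2.0736 w=3.2739

k=0: b·v=13.5×2.169=29.2815; √(2b)=5.1962; u=(29.2815+19.33)/5.1962=9.3553, w=(29.2815−19.33)/5.1962=1.9152
k=1: b·v=13.5×(-3.47)=-46.8450; √(2b)=5.1962; u=(-46.8450+37.923)/5.1962=-1.7170, w=(-46.8450−37.923)/5.1962=-16.3136
k=2: b·v=13.5×(-0.797)=-10.7595; √(2b)=5.1962; u=(-10.7595+(-0.947))/5.1962=-2.2529, w=(-10.7595−(-0.947))/5.1962=-1.8884
k=3: b·v=13.5×(-0.816)=-11.0160; √(2b)=5.1962; u=(-11.0160+11.001)/5.1962=-0.0029, w=(-11.0160−11.001)/5.1962=-4.2372
k=4: b·v=13.5×0.231=3.1185; √(2b)=5.1962; u=(3.1185+(-13.893))/5.1962=-2.0736, w=(3.1185−(-13.893))/5.1962=3.2739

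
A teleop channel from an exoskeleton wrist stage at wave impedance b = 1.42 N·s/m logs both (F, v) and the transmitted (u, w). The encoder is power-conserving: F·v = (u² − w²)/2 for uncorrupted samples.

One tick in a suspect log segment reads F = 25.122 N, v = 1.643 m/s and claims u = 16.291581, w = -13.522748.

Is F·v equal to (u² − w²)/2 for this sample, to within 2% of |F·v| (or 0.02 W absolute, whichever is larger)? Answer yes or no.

F·v = 25.122×1.643 = 41.275446 W.
(u² − w²)/2 = (265.415611 − 182.864713)/2 = 41.275449 W.
|Δ| = 0.000003;  2% of max(1, |F·v|) = 0.825509.

yes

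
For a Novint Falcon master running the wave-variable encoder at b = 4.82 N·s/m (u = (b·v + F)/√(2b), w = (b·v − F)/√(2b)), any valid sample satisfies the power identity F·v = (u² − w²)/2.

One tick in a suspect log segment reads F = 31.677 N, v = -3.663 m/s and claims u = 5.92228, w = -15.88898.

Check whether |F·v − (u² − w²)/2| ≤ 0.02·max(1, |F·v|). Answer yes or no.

no

F·v = 31.677×(-3.663) = -116.03285 W.
(u² − w²)/2 = (35.07340 − 252.45969)/2 = -108.69314 W.
|Δ| = 7.33971;  2% of max(1, |F·v|) = 2.32066.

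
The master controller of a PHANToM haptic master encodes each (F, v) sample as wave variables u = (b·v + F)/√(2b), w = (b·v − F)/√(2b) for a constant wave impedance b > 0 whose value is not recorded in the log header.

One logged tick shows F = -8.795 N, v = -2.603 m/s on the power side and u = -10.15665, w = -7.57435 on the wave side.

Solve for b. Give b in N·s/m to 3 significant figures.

u + w = -17.7310;  u + w = √(2b)·v, so √(2b) = -17.7310/(-2.603) = 6.8118.
b = (√(2b))²/2 = 46.4000/2 = 23.2000.
(Check via u − w = 2F/√(2b): u − w = -2.5823, 2F/√(2b) = -2.5823.)

b = 23.2 N·s/m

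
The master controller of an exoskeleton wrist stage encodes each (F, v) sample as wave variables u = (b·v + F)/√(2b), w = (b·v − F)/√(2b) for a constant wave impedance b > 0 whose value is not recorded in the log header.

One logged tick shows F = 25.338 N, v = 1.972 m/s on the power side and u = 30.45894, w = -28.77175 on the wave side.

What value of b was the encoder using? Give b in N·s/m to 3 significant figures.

u + w = 1.68719;  u + w = √(2b)·v, so √(2b) = 1.68719/1.972 = 0.85557.
b = (√(2b))²/2 = 0.73201/2 = 0.36600.
(Check via u − w = 2F/√(2b): u − w = 59.23069, 2F/√(2b) = 59.23048.)

b = 0.366 N·s/m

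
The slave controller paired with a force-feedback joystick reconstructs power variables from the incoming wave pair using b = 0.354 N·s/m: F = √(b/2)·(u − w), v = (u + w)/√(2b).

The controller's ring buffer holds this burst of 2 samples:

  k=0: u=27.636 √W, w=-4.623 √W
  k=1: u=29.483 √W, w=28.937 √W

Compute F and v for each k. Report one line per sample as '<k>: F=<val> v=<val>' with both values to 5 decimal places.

k=0: u−w=32.25900, u+w=23.01300; √(b/2)=0.42071, √(2b)=0.84143; F=0.42071×32.259=13.57180, v=23.01300/0.84143=27.34995
k=1: u−w=0.54600, u+w=58.42000; √(b/2)=0.42071, √(2b)=0.84143; F=0.42071×0.546=0.22971, v=58.42000/0.84143=69.42964

0: F=13.57180 v=27.34995
1: F=0.22971 v=69.42964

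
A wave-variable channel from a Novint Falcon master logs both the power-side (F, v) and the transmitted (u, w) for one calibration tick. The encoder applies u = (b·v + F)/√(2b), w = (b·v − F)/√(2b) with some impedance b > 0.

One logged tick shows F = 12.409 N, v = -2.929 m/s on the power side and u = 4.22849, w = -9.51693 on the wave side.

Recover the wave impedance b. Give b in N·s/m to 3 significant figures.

u + w = -5.2884;  u + w = √(2b)·v, so √(2b) = -5.2884/(-2.929) = 1.8055.
b = (√(2b))²/2 = 3.2600/2 = 1.6300.
(Check via u − w = 2F/√(2b): u − w = 13.7454, 2F/√(2b) = 13.7454.)

b = 1.63 N·s/m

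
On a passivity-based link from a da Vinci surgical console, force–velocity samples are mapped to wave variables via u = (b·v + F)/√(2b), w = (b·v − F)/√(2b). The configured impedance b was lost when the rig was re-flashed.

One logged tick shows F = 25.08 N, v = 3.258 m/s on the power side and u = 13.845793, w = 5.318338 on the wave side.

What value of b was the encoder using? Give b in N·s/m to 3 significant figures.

u + w = 19.164131;  u + w = √(2b)·v, so √(2b) = 19.164131/3.258 = 5.882176.
b = (√(2b))²/2 = 34.600000/2 = 17.300000.
(Check via u − w = 2F/√(2b): u − w = 8.527455, 2F/√(2b) = 8.527456.)

b = 17.3 N·s/m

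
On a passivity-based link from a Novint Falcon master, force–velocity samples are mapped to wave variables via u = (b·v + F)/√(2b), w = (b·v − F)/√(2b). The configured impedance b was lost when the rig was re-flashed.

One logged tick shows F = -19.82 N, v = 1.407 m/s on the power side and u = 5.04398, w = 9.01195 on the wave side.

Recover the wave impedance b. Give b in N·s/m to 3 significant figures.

u + w = 14.05593;  u + w = √(2b)·v, so √(2b) = 14.05593/1.407 = 9.99000.
b = (√(2b))²/2 = 99.80010/2 = 49.90005.
(Check via u − w = 2F/√(2b): u − w = -3.96797, 2F/√(2b) = -3.96797.)

b = 49.9 N·s/m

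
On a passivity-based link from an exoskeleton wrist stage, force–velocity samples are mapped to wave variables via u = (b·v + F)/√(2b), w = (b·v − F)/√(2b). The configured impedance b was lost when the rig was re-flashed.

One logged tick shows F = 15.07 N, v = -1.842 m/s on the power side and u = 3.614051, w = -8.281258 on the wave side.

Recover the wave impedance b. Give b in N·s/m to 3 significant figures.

b = 3.21 N·s/m

u + w = -4.667207;  u + w = √(2b)·v, so √(2b) = -4.667207/(-1.842) = 2.533771.
b = (√(2b))²/2 = 6.419998/2 = 3.209999.
(Check via u − w = 2F/√(2b): u − w = 11.895309, 2F/√(2b) = 11.895311.)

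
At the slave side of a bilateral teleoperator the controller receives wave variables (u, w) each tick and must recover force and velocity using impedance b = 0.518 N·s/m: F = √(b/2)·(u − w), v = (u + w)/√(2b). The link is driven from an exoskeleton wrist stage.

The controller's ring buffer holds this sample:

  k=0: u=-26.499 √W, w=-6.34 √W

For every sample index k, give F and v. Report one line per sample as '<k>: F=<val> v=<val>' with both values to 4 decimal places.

0: F=-10.2593 v=-32.2634

k=0: u−w=-20.1590, u+w=-32.8390; √(b/2)=0.5089, √(2b)=1.0178; F=0.5089×(-20.159)=-10.2593, v=-32.8390/1.0178=-32.2634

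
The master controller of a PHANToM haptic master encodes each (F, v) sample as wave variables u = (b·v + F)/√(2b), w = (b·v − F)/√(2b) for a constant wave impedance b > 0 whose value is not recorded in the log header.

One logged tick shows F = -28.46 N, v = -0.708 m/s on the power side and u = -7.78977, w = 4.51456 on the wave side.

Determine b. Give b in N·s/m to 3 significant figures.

b = 10.7 N·s/m

u + w = -3.2752;  u + w = √(2b)·v, so √(2b) = -3.2752/(-0.708) = 4.6260.
b = (√(2b))²/2 = 21.3999/2 = 10.7000.
(Check via u − w = 2F/√(2b): u − w = -12.3043, 2F/√(2b) = -12.3044.)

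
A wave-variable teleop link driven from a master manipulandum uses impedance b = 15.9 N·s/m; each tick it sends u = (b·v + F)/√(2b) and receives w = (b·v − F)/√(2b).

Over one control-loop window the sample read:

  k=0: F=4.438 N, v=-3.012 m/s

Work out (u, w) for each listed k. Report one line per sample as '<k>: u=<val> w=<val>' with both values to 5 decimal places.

k=0: b·v=15.9×(-3.012)=-47.89080; √(2b)=5.63915; u=(-47.89080+4.438)/5.63915=-7.70556, w=(-47.89080−4.438)/5.63915=-9.27956

0: u=-7.70556 w=-9.27956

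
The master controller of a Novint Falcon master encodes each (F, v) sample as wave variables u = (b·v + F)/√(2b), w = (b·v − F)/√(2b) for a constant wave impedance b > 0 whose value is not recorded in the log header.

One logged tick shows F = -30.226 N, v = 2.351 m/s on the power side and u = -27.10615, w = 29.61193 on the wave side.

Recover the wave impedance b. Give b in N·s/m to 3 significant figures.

b = 0.568 N·s/m

u + w = 2.5058;  u + w = √(2b)·v, so √(2b) = 2.5058/2.351 = 1.0658.
b = (√(2b))²/2 = 1.1360/2 = 0.5680.
(Check via u − w = 2F/√(2b): u − w = -56.7181, 2F/√(2b) = -56.7179.)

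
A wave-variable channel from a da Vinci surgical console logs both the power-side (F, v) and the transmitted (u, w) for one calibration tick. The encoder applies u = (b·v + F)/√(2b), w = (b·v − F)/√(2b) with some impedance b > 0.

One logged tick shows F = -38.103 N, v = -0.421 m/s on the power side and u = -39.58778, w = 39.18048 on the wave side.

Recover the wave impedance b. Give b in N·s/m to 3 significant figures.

u + w = -0.40730;  u + w = √(2b)·v, so √(2b) = -0.40730/(-0.421) = 0.96746.
b = (√(2b))²/2 = 0.93598/2 = 0.46799.
(Check via u − w = 2F/√(2b): u − w = -78.76826, 2F/√(2b) = -78.76928.)

b = 0.468 N·s/m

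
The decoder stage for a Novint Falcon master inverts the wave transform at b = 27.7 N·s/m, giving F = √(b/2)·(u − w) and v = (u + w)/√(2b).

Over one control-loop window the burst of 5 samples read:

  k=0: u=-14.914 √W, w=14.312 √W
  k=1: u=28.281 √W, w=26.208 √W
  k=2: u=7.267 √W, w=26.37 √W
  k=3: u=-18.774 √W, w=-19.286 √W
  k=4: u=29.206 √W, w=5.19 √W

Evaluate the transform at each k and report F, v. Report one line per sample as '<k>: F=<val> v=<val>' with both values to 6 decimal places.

0: F=-108.766278 v=-0.080880
1: F=7.714791 v=7.320723
2: F=-71.092938 v=4.519208
3: F=1.905438 v=-5.113449
4: F=89.376956 v=4.621182

k=0: u−w=-29.226000, u+w=-0.602000; √(b/2)=3.721559, √(2b)=7.443118; F=3.721559×(-29.226)=-108.766278, v=-0.602000/7.443118=-0.080880
k=1: u−w=2.073000, u+w=54.489000; √(b/2)=3.721559, √(2b)=7.443118; F=3.721559×2.073=7.714791, v=54.489000/7.443118=7.320723
k=2: u−w=-19.103000, u+w=33.637000; √(b/2)=3.721559, √(2b)=7.443118; F=3.721559×(-19.103)=-71.092938, v=33.637000/7.443118=4.519208
k=3: u−w=0.512000, u+w=-38.060000; √(b/2)=3.721559, √(2b)=7.443118; F=3.721559×0.512=1.905438, v=-38.060000/7.443118=-5.113449
k=4: u−w=24.016000, u+w=34.396000; √(b/2)=3.721559, √(2b)=7.443118; F=3.721559×24.016=89.376956, v=34.396000/7.443118=4.621182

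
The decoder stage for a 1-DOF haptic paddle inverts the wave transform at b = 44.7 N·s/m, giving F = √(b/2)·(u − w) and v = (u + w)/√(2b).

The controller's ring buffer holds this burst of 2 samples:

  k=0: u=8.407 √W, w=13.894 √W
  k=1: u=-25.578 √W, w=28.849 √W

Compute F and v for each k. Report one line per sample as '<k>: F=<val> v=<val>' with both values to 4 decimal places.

0: F=-25.9402 v=2.3586
1: F=-257.3079 v=0.3459

k=0: u−w=-5.4870, u+w=22.3010; √(b/2)=4.7276, √(2b)=9.4552; F=4.7276×(-5.487)=-25.9402, v=22.3010/9.4552=2.3586
k=1: u−w=-54.4270, u+w=3.2710; √(b/2)=4.7276, √(2b)=9.4552; F=4.7276×(-54.427)=-257.3079, v=3.2710/9.4552=0.3459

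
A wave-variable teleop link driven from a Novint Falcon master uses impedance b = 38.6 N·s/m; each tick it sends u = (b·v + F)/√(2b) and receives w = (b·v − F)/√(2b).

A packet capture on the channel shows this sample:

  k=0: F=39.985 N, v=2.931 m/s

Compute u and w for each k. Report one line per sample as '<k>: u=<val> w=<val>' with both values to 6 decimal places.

0: u=17.427208 w=8.325593

k=0: b·v=38.6×2.931=113.136600; √(2b)=8.786353; u=(113.136600+39.985)/8.786353=17.427208, w=(113.136600−39.985)/8.786353=8.325593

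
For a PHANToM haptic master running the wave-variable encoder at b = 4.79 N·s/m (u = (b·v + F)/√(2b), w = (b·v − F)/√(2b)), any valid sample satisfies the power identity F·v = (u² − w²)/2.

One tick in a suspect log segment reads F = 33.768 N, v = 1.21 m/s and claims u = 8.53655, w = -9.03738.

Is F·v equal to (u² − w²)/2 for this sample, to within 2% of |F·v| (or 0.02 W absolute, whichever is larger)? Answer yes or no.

no

F·v = 33.768×1.21 = 40.85928 W.
(u² − w²)/2 = (72.87269 − 81.67424)/2 = -4.40078 W.
|Δ| = 45.26006;  2% of max(1, |F·v|) = 0.81719.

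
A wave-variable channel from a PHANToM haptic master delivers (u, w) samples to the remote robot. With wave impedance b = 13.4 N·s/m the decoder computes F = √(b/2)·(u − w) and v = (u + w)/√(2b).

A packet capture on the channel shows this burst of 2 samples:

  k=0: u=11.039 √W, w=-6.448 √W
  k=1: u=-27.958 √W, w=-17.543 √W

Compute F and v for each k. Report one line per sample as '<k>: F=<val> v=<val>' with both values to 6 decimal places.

k=0: u−w=17.487000, u+w=4.591000; √(b/2)=2.588436, √(2b)=5.176872; F=2.588436×17.487=45.263977, v=4.591000/5.176872=0.886829
k=1: u−w=-10.415000, u+w=-45.501000; √(b/2)=2.588436, √(2b)=5.176872; F=2.588436×(-10.415)=-26.958559, v=-45.501000/5.176872=-8.789285

0: F=45.263977 v=0.886829
1: F=-26.958559 v=-8.789285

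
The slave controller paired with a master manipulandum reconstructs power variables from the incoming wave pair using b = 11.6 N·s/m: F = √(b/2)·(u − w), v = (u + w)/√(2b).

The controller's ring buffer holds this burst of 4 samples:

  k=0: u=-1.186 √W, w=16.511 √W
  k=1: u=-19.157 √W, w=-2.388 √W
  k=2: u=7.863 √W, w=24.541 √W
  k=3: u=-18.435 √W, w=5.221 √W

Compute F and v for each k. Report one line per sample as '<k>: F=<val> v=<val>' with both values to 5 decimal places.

k=0: u−w=-17.69700, u+w=15.32500; √(b/2)=2.40832, √(2b)=4.81664; F=2.40832×(-17.697)=-42.62002, v=15.32500/4.81664=3.18168
k=1: u−w=-16.76900, u+w=-21.54500; √(b/2)=2.40832, √(2b)=4.81664; F=2.40832×(-16.769)=-40.38510, v=-21.54500/4.81664=-4.47304
k=2: u−w=-16.67800, u+w=32.40400; √(b/2)=2.40832, √(2b)=4.81664; F=2.40832×(-16.678)=-40.16594, v=32.40400/4.81664=6.72751
k=3: u−w=-23.65600, u+w=-13.21400; √(b/2)=2.40832, √(2b)=4.81664; F=2.40832×(-23.656)=-56.97119, v=-13.21400/4.81664=-2.74341

0: F=-42.62002 v=3.18168
1: F=-40.38510 v=-4.47304
2: F=-40.16594 v=6.72751
3: F=-56.97119 v=-2.74341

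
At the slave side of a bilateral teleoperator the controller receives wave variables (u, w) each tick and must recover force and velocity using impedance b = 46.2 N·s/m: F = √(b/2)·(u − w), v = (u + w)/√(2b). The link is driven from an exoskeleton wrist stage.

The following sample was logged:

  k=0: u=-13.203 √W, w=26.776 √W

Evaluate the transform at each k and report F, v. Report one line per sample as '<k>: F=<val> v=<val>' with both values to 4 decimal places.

0: F=-192.1489 v=1.4120

k=0: u−w=-39.9790, u+w=13.5730; √(b/2)=4.8062, √(2b)=9.6125; F=4.8062×(-39.979)=-192.1489, v=13.5730/9.6125=1.4120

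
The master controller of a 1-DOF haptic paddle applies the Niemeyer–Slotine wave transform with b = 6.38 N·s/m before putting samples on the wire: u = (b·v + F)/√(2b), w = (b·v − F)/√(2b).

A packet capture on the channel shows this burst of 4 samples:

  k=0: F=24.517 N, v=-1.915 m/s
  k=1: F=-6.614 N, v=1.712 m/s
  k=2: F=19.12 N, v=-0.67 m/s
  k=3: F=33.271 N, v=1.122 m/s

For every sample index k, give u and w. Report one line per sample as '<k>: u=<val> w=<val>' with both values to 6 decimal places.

0: u=3.443143 w=-10.283742
1: u=1.206165 w=4.909294
2: u=4.155914 w=-6.549231
3: u=11.318048 w=-7.310136

k=0: b·v=6.38×(-1.915)=-12.217700; √(2b)=3.572114; u=(-12.217700+24.517)/3.572114=3.443143, w=(-12.217700−24.517)/3.572114=-10.283742
k=1: b·v=6.38×1.712=10.922560; √(2b)=3.572114; u=(10.922560+(-6.614))/3.572114=1.206165, w=(10.922560−(-6.614))/3.572114=4.909294
k=2: b·v=6.38×(-0.67)=-4.274600; √(2b)=3.572114; u=(-4.274600+19.12)/3.572114=4.155914, w=(-4.274600−19.12)/3.572114=-6.549231
k=3: b·v=6.38×1.122=7.158360; √(2b)=3.572114; u=(7.158360+33.271)/3.572114=11.318048, w=(7.158360−33.271)/3.572114=-7.310136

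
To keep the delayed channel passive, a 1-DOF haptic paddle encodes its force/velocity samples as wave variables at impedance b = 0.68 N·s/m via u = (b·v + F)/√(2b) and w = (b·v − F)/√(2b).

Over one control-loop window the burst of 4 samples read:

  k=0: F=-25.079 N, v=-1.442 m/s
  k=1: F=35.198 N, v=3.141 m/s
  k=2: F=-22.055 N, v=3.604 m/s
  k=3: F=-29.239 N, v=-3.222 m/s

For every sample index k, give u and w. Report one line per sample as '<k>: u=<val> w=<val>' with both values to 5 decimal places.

0: u=-22.34589 w=20.66424
1: u=32.01354 w=-28.35053
2: u=-16.81053 w=21.01348
3: u=-26.95097 w=23.19350

k=0: b·v=0.68×(-1.442)=-0.98056; √(2b)=1.16619; u=(-0.98056+(-25.079))/1.16619=-22.34589, w=(-0.98056−(-25.079))/1.16619=20.66424
k=1: b·v=0.68×3.141=2.13588; √(2b)=1.16619; u=(2.13588+35.198)/1.16619=32.01354, w=(2.13588−35.198)/1.16619=-28.35053
k=2: b·v=0.68×3.604=2.45072; √(2b)=1.16619; u=(2.45072+(-22.055))/1.16619=-16.81053, w=(2.45072−(-22.055))/1.16619=21.01348
k=3: b·v=0.68×(-3.222)=-2.19096; √(2b)=1.16619; u=(-2.19096+(-29.239))/1.16619=-26.95097, w=(-2.19096−(-29.239))/1.16619=23.19350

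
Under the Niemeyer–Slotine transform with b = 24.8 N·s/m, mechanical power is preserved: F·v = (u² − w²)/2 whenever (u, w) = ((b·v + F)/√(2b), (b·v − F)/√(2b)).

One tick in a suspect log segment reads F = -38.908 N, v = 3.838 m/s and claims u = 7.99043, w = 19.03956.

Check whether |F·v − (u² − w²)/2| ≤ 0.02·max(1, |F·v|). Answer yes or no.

yes

F·v = (-38.908)×3.838 = -149.3289 W.
(u² − w²)/2 = (63.8470 − 362.5048)/2 = -149.3289 W.
|Δ| = 0.0000;  2% of max(1, |F·v|) = 2.9866.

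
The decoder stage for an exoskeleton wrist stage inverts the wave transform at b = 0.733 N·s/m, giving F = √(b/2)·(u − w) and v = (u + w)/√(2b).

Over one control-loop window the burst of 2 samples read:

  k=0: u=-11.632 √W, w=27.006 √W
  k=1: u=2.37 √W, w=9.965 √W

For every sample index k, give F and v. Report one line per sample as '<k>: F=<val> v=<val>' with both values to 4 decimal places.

k=0: u−w=-38.6380, u+w=15.3740; √(b/2)=0.6054, √(2b)=1.2108; F=0.6054×(-38.638)=-23.3912, v=15.3740/1.2108=12.6975
k=1: u−w=-7.5950, u+w=12.3350; √(b/2)=0.6054, √(2b)=1.2108; F=0.6054×(-7.595)=-4.5980, v=12.3350/1.2108=10.1876

0: F=-23.3912 v=12.6975
1: F=-4.5980 v=10.1876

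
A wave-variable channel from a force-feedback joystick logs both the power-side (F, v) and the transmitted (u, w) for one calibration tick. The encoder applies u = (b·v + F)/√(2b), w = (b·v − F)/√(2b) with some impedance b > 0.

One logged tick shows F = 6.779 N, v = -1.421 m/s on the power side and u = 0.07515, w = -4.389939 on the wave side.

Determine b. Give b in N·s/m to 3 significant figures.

b = 4.61 N·s/m

u + w = -4.314789;  u + w = √(2b)·v, so √(2b) = -4.314789/(-1.421) = 3.036445.
b = (√(2b))²/2 = 9.220001/2 = 4.610001.
(Check via u − w = 2F/√(2b): u − w = 4.465089, 2F/√(2b) = 4.465089.)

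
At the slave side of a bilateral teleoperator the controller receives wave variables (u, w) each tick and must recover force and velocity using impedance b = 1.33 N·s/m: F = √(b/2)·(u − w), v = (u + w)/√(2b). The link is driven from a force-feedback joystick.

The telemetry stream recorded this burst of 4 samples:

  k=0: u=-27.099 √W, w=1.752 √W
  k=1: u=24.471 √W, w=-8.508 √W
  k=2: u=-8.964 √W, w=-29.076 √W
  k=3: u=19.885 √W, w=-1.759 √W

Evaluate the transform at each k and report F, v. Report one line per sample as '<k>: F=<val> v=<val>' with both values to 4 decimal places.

0: F=-23.5273 v=-15.5412
1: F=26.8936 v=9.7875
2: F=16.4008 v=-23.3238
3: F=17.6501 v=11.1138

k=0: u−w=-28.8510, u+w=-25.3470; √(b/2)=0.8155, √(2b)=1.6310; F=0.8155×(-28.851)=-23.5273, v=-25.3470/1.6310=-15.5412
k=1: u−w=32.9790, u+w=15.9630; √(b/2)=0.8155, √(2b)=1.6310; F=0.8155×32.979=26.8936, v=15.9630/1.6310=9.7875
k=2: u−w=20.1120, u+w=-38.0400; √(b/2)=0.8155, √(2b)=1.6310; F=0.8155×20.112=16.4008, v=-38.0400/1.6310=-23.3238
k=3: u−w=21.6440, u+w=18.1260; √(b/2)=0.8155, √(2b)=1.6310; F=0.8155×21.644=17.6501, v=18.1260/1.6310=11.1138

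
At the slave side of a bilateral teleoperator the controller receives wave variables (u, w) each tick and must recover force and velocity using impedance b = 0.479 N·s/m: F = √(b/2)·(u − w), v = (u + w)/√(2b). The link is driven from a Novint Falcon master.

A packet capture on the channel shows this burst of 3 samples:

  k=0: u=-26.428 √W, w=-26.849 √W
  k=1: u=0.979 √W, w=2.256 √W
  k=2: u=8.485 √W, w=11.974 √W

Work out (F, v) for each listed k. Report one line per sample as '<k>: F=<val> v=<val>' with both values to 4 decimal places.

0: F=0.2060 v=-54.4323
1: F=-0.6249 v=3.3052
2: F=-1.7075 v=20.9027

k=0: u−w=0.4210, u+w=-53.2770; √(b/2)=0.4894, √(2b)=0.9788; F=0.4894×0.421=0.2060, v=-53.2770/0.9788=-54.4323
k=1: u−w=-1.2770, u+w=3.2350; √(b/2)=0.4894, √(2b)=0.9788; F=0.4894×(-1.277)=-0.6249, v=3.2350/0.9788=3.3052
k=2: u−w=-3.4890, u+w=20.4590; √(b/2)=0.4894, √(2b)=0.9788; F=0.4894×(-3.489)=-1.7075, v=20.4590/0.9788=20.9027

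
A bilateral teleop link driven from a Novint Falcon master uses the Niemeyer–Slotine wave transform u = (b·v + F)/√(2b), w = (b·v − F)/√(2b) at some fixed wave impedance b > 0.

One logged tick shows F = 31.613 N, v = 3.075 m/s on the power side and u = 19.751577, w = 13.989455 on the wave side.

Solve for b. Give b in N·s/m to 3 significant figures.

b = 60.2 N·s/m

u + w = 33.741032;  u + w = √(2b)·v, so √(2b) = 33.741032/3.075 = 10.972693.
b = (√(2b))²/2 = 120.399999/2 = 60.199999.
(Check via u − w = 2F/√(2b): u − w = 5.762122, 2F/√(2b) = 5.762122.)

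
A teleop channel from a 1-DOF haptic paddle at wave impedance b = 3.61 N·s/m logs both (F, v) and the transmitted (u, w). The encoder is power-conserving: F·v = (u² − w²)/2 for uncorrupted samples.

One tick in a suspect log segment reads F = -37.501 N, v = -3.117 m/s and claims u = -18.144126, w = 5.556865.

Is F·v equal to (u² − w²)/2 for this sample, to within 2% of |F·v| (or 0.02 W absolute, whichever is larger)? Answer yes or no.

F·v = (-37.501)×(-3.117) = 116.890617 W.
(u² − w²)/2 = (329.209308 − 30.878749)/2 = 149.165280 W.
|Δ| = 32.274663;  2% of max(1, |F·v|) = 2.337812.

no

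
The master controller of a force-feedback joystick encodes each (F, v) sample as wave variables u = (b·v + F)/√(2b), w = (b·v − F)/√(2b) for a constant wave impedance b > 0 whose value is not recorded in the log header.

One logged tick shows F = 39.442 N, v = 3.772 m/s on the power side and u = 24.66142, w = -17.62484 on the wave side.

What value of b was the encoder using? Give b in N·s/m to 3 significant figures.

u + w = 7.0366;  u + w = √(2b)·v, so √(2b) = 7.0366/3.772 = 1.8655.
b = (√(2b))²/2 = 3.4800/2 = 1.7400.
(Check via u − w = 2F/√(2b): u − w = 42.2863, 2F/√(2b) = 42.2862.)

b = 1.74 N·s/m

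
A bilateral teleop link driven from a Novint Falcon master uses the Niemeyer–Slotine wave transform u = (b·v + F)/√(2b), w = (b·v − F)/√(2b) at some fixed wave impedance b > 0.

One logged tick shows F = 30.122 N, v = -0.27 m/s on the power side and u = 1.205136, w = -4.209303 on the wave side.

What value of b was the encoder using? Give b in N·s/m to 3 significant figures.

u + w = -3.004167;  u + w = √(2b)·v, so √(2b) = -3.004167/(-0.27) = 11.126544.
b = (√(2b))²/2 = 123.799991/2 = 61.899996.
(Check via u − w = 2F/√(2b): u − w = 5.414439, 2F/√(2b) = 5.414439.)

b = 61.9 N·s/m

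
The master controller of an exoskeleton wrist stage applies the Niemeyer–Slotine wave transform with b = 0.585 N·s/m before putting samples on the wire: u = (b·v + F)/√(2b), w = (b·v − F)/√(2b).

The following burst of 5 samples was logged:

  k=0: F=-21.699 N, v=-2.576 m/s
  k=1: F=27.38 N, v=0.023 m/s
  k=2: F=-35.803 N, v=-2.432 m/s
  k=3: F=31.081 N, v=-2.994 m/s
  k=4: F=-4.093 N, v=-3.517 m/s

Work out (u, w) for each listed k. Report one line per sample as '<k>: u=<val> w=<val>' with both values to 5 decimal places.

k=0: b·v=0.585×(-2.576)=-1.50696; √(2b)=1.08167; u=(-1.50696+(-21.699))/1.08167=-21.45392, w=(-1.50696−(-21.699))/1.08167=18.66755
k=1: b·v=0.585×0.023=0.01345; √(2b)=1.08167; u=(0.01345+27.38)/1.08167=25.32526, w=(0.01345−27.38)/1.08167=-25.30038
k=2: b·v=0.585×(-2.432)=-1.42272; √(2b)=1.08167; u=(-1.42272+(-35.803))/1.08167=-34.41519, w=(-1.42272−(-35.803))/1.08167=31.78458
k=3: b·v=0.585×(-2.994)=-1.75149; √(2b)=1.08167; u=(-1.75149+31.081)/1.08167=27.11514, w=(-1.75149−31.081)/1.08167=-30.35365
k=4: b·v=0.585×(-3.517)=-2.05744; √(2b)=1.08167; u=(-2.05744+(-4.093))/1.08167=-5.68609, w=(-2.05744−(-4.093))/1.08167=1.88187

0: u=-21.45392 w=18.66755
1: u=25.32526 w=-25.30038
2: u=-34.41519 w=31.78458
3: u=27.11514 w=-30.35365
4: u=-5.68609 w=1.88187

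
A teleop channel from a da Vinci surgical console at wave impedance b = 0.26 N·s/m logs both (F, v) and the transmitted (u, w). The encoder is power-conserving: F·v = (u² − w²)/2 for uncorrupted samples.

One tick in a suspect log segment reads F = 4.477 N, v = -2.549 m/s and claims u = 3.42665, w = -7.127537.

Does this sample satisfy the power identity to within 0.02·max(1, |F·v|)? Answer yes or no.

no

F·v = 4.477×(-2.549) = -11.411873 W.
(u² − w²)/2 = (11.741930 − 50.801784)/2 = -19.529927 W.
|Δ| = 8.118054;  2% of max(1, |F·v|) = 0.228237.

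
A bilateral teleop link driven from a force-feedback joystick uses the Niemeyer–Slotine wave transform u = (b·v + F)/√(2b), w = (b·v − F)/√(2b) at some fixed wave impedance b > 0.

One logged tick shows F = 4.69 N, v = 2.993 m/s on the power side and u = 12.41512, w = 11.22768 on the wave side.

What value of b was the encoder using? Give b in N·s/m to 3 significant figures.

u + w = 23.64280;  u + w = √(2b)·v, so √(2b) = 23.64280/2.993 = 7.89937.
b = (√(2b))²/2 = 62.39997/2 = 31.19999.
(Check via u − w = 2F/√(2b): u − w = 1.18744, 2F/√(2b) = 1.18744.)

b = 31.2 N·s/m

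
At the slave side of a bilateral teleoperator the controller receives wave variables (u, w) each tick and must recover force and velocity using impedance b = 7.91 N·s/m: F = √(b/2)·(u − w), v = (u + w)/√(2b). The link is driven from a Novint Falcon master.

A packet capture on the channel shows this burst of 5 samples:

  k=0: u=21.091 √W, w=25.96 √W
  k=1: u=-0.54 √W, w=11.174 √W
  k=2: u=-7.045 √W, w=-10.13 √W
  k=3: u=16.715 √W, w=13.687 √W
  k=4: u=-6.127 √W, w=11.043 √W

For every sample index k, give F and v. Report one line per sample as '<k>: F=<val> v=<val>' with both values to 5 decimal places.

k=0: u−w=-4.86900, u+w=47.05100; √(b/2)=1.98872, √(2b)=3.97744; F=1.98872×(-4.869)=-9.68307, v=47.05100/3.97744=11.82948
k=1: u−w=-11.71400, u+w=10.63400; √(b/2)=1.98872, √(2b)=3.97744; F=1.98872×(-11.714)=-23.29584, v=10.63400/3.97744=2.67358
k=2: u−w=3.08500, u+w=-17.17500; √(b/2)=1.98872, √(2b)=3.97744; F=1.98872×3.085=6.13520, v=-17.17500/3.97744=-4.31811
k=3: u−w=3.02800, u+w=30.40200; √(b/2)=1.98872, √(2b)=3.97744; F=1.98872×3.028=6.02184, v=30.40200/3.97744=7.64362
k=4: u−w=-17.17000, u+w=4.91600; √(b/2)=1.98872, √(2b)=3.97744; F=1.98872×(-17.17)=-34.14629, v=4.91600/3.97744=1.23597

0: F=-9.68307 v=11.82948
1: F=-23.29584 v=2.67358
2: F=6.13520 v=-4.31811
3: F=6.02184 v=7.64362
4: F=-34.14629 v=1.23597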